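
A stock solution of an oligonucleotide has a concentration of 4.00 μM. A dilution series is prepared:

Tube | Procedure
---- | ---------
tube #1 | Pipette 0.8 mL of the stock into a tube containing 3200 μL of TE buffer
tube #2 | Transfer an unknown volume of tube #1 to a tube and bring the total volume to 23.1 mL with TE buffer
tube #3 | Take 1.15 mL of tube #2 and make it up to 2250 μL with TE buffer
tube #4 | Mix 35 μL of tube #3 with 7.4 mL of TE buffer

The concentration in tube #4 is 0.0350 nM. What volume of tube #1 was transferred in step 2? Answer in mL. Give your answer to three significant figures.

0.420 mL

Step 1: 0.8 mL + 3200 μL = 4 mL total → factor 4/0.8 = 5
Step 2: v brought to 23.1 mL → factor = 23.1 mL/v
Step 3: 1.15 mL brought to 2250 μL → factor 2.25/1.15 = 1.9565
Step 4: 35 μL + 7.4 mL = 7435 μL total → factor 7435/35 = 212.43
Product of known-step factors = 2078.1
Overall factor = 4.00 μM / (0.0350 nM) = 1.1429 × 10^5
Step-2 factor = 1.1429 × 10^5 / 2078.1 = 54.995
v = 23.1 mL / 54.995 = 0.420 mL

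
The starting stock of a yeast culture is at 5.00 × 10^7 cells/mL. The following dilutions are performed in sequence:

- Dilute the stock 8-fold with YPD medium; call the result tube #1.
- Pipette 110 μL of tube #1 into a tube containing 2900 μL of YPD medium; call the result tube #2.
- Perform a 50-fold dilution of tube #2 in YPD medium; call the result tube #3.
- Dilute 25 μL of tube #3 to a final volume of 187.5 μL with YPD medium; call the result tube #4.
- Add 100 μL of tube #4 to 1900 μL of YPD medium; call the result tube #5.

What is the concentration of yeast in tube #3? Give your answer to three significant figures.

Step 1: 8-fold → factor 8
Step 2: 110 μL + 2900 μL = 3010 μL total → factor 3010/110 = 27.364
Step 3: 50-fold → factor 50
Dilution factor through tube #3 = 8 × 27.364 × 50 = 10945
[tube #3] = 5.00 × 10^7 cells/mL / 10945 = 4.57 × 10^3 cells/mL

4.57 × 10^3 cells/mL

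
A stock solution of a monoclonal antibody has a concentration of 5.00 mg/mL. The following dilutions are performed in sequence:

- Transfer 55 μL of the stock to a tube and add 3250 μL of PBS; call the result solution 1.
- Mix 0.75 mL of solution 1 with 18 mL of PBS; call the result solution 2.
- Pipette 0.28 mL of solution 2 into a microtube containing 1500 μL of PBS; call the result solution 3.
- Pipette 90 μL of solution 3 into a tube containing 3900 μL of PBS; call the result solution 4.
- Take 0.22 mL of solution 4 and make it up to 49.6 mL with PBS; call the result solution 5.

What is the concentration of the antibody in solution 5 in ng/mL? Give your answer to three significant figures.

0.0524 ng/mL

Step 1: 55 μL + 3250 μL = 3305 μL total → factor 3305/55 = 60.091
Step 2: 0.75 mL + 18 mL = 18.75 mL total → factor 18.75/0.75 = 25
Step 3: 0.28 mL + 1500 μL = 1.78 mL total → factor 1.78/0.28 = 6.3571
Step 4: 90 μL + 3900 μL = 3990 μL total → factor 3990/90 = 44.333
Step 5: 0.22 mL brought to 49.6 mL → factor 49.6/0.22 = 225.45
Overall dilution factor = 60.091 × 25 × 6.3571 × 44.333 × 225.45 = 9.5455 × 10^7
Final = 5.00 mg/mL / 9.5455 × 10^7 = 5.238 × 10^-8 mg/mL = 0.0524 ng/mL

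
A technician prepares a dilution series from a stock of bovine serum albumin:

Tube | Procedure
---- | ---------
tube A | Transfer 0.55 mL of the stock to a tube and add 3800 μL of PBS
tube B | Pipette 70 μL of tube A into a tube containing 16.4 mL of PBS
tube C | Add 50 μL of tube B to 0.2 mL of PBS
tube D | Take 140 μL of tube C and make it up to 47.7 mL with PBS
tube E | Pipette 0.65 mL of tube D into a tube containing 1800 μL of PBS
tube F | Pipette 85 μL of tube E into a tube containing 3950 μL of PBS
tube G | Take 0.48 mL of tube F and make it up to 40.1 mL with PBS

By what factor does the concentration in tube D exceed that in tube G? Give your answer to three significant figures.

1.49 × 10^4

Step 1: 0.55 mL + 3800 μL = 4.35 mL total → factor 4.35/0.55 = 7.9091
Step 2: 70 μL + 16.4 mL = 16470 μL total → factor 16470/70 = 235.29
Step 3: 50 μL + 0.2 mL = 250 μL total → factor 250/50 = 5
Step 4: 140 μL brought to 47.7 mL → factor 47700/140 = 340.71
Step 5: 0.65 mL + 1800 μL = 2.45 mL total → factor 2.45/0.65 = 3.7692
Step 6: 85 μL + 3950 μL = 4035 μL total → factor 4035/85 = 47.471
Step 7: 0.48 mL brought to 40.1 mL → factor 40.1/0.48 = 83.542
Dilution factor to tube D = 3.1702 × 10^6; to tube G = 4.7387 × 10^10
[tube D]/[tube G] = (factor to tube G)/(factor to tube D) = 4.7387 × 10^10/3.1702 × 10^6 = 1.49 × 10^4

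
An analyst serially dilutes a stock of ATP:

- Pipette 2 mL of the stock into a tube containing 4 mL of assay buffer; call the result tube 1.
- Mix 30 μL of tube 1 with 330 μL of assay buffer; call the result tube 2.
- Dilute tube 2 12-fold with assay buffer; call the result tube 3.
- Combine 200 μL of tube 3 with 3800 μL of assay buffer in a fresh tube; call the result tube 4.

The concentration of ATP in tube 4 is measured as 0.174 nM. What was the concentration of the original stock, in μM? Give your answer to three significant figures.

Step 1: 2 mL + 4 mL = 6 mL total → factor 6/2 = 3
Step 2: 30 μL + 330 μL = 360 μL total → factor 360/30 = 12
Step 3: 12-fold → factor 12
Step 4: 200 μL + 3800 μL = 4000 μL total → factor 4000/200 = 20
Overall dilution factor = 3 × 12 × 12 × 20 = 8640
Stock = 0.174 nM × 8640 = 1503 nM = 1.50 μM

1.50 μM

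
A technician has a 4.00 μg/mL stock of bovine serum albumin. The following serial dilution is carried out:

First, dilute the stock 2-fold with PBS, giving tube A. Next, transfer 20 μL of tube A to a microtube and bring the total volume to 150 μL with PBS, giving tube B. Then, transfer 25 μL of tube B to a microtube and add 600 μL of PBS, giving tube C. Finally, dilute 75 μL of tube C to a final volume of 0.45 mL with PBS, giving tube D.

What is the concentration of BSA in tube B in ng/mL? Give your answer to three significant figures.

267 ng/mL

Step 1: 2-fold → factor 2
Step 2: 20 μL brought to 150 μL → factor 150/20 = 7.5
Dilution factor through tube B = 2 × 7.5 = 15
[tube B] = 4.00 μg/mL / 15 = 0.2667 μg/mL = 267 ng/mL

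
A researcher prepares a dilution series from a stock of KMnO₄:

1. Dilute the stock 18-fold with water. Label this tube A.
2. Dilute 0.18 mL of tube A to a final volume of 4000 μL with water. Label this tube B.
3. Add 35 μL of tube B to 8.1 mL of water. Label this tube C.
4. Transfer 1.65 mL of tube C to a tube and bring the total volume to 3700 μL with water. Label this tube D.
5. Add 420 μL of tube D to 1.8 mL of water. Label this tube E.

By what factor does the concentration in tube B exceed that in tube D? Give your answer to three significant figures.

Step 1: 18-fold → factor 18
Step 2: 0.18 mL brought to 4000 μL → factor 4/0.18 = 22.222
Step 3: 35 μL + 8.1 mL = 8135 μL total → factor 8135/35 = 232.43
Step 4: 1.65 mL brought to 3700 μL → factor 3.7/1.65 = 2.2424
Dilution factor to tube B = 400; to tube D = 2.0848 × 10^5
[tube B]/[tube D] = (factor to tube D)/(factor to tube B) = 2.0848 × 10^5/400 = 521

521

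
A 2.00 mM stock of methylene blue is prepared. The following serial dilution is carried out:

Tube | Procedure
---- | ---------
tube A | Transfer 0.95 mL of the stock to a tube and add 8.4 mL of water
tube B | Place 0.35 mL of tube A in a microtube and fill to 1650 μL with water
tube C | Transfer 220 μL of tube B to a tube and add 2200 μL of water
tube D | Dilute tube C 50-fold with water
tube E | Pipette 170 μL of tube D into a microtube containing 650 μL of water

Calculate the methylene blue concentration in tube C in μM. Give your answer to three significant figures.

3.92 μM

Step 1: 0.95 mL + 8.4 mL = 9.35 mL total → factor 9.35/0.95 = 9.8421
Step 2: 0.35 mL brought to 1650 μL → factor 1.65/0.35 = 4.7143
Step 3: 220 μL + 2200 μL = 2420 μL total → factor 2420/220 = 11
Dilution factor through tube C = 9.8421 × 4.7143 × 11 = 510.38
[tube C] = 2.00 mM / 510.38 = 0.003919 mM = 3.92 μM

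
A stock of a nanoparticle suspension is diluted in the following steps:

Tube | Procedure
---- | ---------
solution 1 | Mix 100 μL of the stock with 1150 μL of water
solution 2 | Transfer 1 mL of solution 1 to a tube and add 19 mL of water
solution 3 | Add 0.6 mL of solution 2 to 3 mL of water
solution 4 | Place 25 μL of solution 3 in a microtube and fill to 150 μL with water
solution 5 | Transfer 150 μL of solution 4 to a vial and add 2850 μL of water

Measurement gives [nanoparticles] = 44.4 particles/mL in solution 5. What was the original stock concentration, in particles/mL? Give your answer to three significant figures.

7.99 × 10^6 particles/mL

Step 1: 100 μL + 1150 μL = 1250 μL total → factor 1250/100 = 12.5
Step 2: 1 mL + 19 mL = 20 mL total → factor 20/1 = 20
Step 3: 0.6 mL + 3 mL = 3.6 mL total → factor 3.6/0.6 = 6
Step 4: 25 μL brought to 150 μL → factor 150/25 = 6
Step 5: 150 μL + 2850 μL = 3000 μL total → factor 3000/150 = 20
Overall dilution factor = 12.5 × 20 × 6 × 6 × 20 = 1.8 × 10^5
Stock = 44.4 particles/mL × 1.8 × 10^5 = 7.99 × 10^6 particles/mL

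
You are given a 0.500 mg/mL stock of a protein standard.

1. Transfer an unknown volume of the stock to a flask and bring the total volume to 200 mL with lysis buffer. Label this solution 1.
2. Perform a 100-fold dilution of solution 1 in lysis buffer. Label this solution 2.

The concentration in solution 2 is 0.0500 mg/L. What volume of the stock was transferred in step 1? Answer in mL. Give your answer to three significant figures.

2.00 mL

Step 1: v brought to 200 mL → factor = 200 mL/v
Step 2: 100-fold → factor 100
Product of known-step factors = 100
Overall factor = 0.500 mg/mL / (0.0500 mg/L) = 10000
Step-1 factor = 10000 / 100 = 100
v = 200 mL / 100 = 2.00 mL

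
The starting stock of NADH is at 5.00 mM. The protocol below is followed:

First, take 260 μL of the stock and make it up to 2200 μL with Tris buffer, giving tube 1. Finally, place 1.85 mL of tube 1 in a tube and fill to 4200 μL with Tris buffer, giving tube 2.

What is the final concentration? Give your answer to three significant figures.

Step 1: 260 μL brought to 2200 μL → factor 2200/260 = 8.4615
Step 2: 1.85 mL brought to 4200 μL → factor 4.2/1.85 = 2.2703
Overall dilution factor = 8.4615 × 2.2703 = 19.21
Final = 5.00 mM / 19.21 = 0.260 mM

0.260 mM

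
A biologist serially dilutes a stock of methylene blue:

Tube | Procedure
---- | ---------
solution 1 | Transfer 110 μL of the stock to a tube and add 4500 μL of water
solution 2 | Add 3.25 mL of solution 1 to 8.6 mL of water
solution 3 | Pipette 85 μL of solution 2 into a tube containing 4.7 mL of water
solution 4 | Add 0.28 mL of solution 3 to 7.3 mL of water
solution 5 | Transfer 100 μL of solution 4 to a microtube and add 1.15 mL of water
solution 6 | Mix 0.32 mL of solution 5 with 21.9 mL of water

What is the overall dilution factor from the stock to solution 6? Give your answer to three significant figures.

2.02 × 10^8

Step 1: 110 μL + 4500 μL = 4610 μL total → factor 4610/110 = 41.909
Step 2: 3.25 mL + 8.6 mL = 11.85 mL total → factor 11.85/3.25 = 3.6462
Step 3: 85 μL + 4.7 mL = 4785 μL total → factor 4785/85 = 56.294
Step 4: 0.28 mL + 7.3 mL = 7.58 mL total → factor 7.58/0.28 = 27.071
Step 5: 100 μL + 1.15 mL = 1250 μL total → factor 1250/100 = 12.5
Step 6: 0.32 mL + 21.9 mL = 22.22 mL total → factor 22.22/0.32 = 69.438
Overall dilution factor = 41.909 × 3.6462 × 56.294 × 27.071 × 12.5 × 69.438 = 2.0213 × 10^8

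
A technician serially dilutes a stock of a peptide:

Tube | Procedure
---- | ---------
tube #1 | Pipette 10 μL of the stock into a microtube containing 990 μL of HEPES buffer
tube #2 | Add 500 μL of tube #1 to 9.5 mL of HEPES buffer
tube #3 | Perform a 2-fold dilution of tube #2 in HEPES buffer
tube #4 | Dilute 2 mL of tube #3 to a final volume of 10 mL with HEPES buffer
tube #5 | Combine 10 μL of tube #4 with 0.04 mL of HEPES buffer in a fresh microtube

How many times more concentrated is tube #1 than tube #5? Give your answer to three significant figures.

Step 1: 10 μL + 990 μL = 1000 μL total → factor 1000/10 = 100
Step 2: 500 μL + 9.5 mL = 10000 μL total → factor 10000/500 = 20
Step 3: 2-fold → factor 2
Step 4: 2 mL brought to 10 mL → factor 10/2 = 5
Step 5: 10 μL + 0.04 mL = 50 μL total → factor 50/10 = 5
Dilution factor to tube #1 = 100; to tube #5 = 1 × 10^5
[tube #1]/[tube #5] = (factor to tube #5)/(factor to tube #1) = 1 × 10^5/100 = 1.00 × 10^3

1.00 × 10^3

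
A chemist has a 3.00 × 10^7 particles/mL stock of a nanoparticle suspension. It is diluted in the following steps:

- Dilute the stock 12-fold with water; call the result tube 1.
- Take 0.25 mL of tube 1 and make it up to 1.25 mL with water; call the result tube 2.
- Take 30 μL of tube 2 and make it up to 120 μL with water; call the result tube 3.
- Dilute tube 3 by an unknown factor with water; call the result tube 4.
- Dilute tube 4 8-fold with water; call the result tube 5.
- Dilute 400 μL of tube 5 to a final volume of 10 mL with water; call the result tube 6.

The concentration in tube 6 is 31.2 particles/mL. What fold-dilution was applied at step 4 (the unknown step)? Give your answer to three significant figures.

20.0-fold

Step 1: 12-fold → factor 12
Step 2: 0.25 mL brought to 1.25 mL → factor 1.25/0.25 = 5
Step 3: 30 μL brought to 120 μL → factor 120/30 = 4
Step 4: unknown factor x
Step 5: 8-fold → factor 8
Step 6: 400 μL brought to 10 mL → factor 10000/400 = 25
Product of known-step factors = 48000
Overall factor = 3.00 × 10^7 particles/mL / (31.2 particles/mL) = 9.6154 × 10^5
x = 9.6154 × 10^5 / 48000 = 20.0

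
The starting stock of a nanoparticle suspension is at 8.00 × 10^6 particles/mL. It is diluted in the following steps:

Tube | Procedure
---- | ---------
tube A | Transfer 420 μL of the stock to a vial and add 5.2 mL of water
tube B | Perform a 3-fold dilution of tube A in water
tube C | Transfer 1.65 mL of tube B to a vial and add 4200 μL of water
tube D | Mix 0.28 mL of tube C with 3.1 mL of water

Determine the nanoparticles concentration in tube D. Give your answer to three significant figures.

4.66 × 10^3 particles/mL

Step 1: 420 μL + 5.2 mL = 5620 μL total → factor 5620/420 = 13.381
Step 2: 3-fold → factor 3
Step 3: 1.65 mL + 4200 μL = 5.85 mL total → factor 5.85/1.65 = 3.5455
Step 4: 0.28 mL + 3.1 mL = 3.38 mL total → factor 3.38/0.28 = 12.071
Overall dilution factor = 13.381 × 3 × 3.5455 × 12.071 = 1718.1
Final = 8.00 × 10^6 particles/mL / 1718.1 = 4.66 × 10^3 particles/mL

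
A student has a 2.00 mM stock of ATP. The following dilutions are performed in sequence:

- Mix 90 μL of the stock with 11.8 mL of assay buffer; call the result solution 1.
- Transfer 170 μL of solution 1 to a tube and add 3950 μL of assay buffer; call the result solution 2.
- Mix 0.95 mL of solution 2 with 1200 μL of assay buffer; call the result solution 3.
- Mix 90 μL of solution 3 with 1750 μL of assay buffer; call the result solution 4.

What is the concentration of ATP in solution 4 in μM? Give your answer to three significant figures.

0.0135 μM

Step 1: 90 μL + 11.8 mL = 11890 μL total → factor 11890/90 = 132.11
Step 2: 170 μL + 3950 μL = 4120 μL total → factor 4120/170 = 24.235
Step 3: 0.95 mL + 1200 μL = 2.15 mL total → factor 2.15/0.95 = 2.2632
Step 4: 90 μL + 1750 μL = 1840 μL total → factor 1840/90 = 20.444
Overall dilution factor = 132.11 × 24.235 × 2.2632 × 20.444 = 1.4814 × 10^5
Final = 2.00 mM / 1.4814 × 10^5 = 1.350 × 10^-5 mM = 0.0135 μM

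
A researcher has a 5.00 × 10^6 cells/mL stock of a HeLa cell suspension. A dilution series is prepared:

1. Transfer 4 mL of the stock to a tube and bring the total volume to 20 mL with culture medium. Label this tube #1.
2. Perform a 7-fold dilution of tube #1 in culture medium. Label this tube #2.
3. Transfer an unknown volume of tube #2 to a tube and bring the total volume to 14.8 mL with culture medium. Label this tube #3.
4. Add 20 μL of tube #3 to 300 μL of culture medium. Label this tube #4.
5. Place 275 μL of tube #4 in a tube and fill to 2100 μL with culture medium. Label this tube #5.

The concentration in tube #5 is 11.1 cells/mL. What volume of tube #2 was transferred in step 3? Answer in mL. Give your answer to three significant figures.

0.141 mL

Step 1: 4 mL brought to 20 mL → factor 20/4 = 5
Step 2: 7-fold → factor 7
Step 3: v brought to 14.8 mL → factor = 14.8 mL/v
Step 4: 20 μL + 300 μL = 320 μL total → factor 320/20 = 16
Step 5: 275 μL brought to 2100 μL → factor 2100/275 = 7.6364
Product of known-step factors = 4276.4
Overall factor = 5.00 × 10^6 cells/mL / (11.1 cells/mL) = 4.5045 × 10^5
Step-3 factor = 4.5045 × 10^5 / 4276.4 = 105.33
v = 14.8 mL / 105.33 = 0.141 mL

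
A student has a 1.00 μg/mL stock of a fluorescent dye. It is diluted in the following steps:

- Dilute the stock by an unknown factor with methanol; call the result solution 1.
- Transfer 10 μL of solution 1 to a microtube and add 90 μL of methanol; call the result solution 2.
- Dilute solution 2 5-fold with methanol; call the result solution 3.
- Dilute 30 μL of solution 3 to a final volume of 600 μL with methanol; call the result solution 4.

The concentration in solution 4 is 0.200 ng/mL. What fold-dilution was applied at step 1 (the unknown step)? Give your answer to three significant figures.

Step 1: unknown factor x
Step 2: 10 μL + 90 μL = 100 μL total → factor 100/10 = 10
Step 3: 5-fold → factor 5
Step 4: 30 μL brought to 600 μL → factor 600/30 = 20
Product of known-step factors = 1000
Overall factor = 1.00 μg/mL / (0.200 ng/mL) = 5000
x = 5000 / 1000 = 5.00

5.00-fold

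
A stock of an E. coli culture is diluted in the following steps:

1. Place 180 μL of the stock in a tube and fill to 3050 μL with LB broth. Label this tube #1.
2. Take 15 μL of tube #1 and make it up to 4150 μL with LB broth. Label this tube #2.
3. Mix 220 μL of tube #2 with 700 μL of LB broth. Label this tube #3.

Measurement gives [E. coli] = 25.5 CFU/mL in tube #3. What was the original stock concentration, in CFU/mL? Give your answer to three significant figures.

5.00 × 10^5 CFU/mL

Step 1: 180 μL brought to 3050 μL → factor 3050/180 = 16.944
Step 2: 15 μL brought to 4150 μL → factor 4150/15 = 276.67
Step 3: 220 μL + 700 μL = 920 μL total → factor 920/220 = 4.1818
Overall dilution factor = 16.944 × 276.67 × 4.1818 = 19604
Stock = 25.5 CFU/mL × 19604 = 5.00 × 10^5 CFU/mL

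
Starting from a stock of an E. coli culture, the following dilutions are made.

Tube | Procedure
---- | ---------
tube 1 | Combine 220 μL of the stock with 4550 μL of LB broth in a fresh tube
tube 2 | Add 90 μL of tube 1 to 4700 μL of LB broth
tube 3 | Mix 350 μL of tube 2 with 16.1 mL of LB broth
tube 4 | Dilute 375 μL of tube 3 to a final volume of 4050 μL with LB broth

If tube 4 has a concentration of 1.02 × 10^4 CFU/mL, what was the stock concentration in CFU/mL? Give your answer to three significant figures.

Step 1: 220 μL + 4550 μL = 4770 μL total → factor 4770/220 = 21.682
Step 2: 90 μL + 4700 μL = 4790 μL total → factor 4790/90 = 53.222
Step 3: 350 μL + 16.1 mL = 16450 μL total → factor 16450/350 = 47
Step 4: 375 μL brought to 4050 μL → factor 4050/375 = 10.8
Overall dilution factor = 21.682 × 53.222 × 47 × 10.8 = 5.8575 × 10^5
Stock = 1.02 × 10^4 CFU/mL × 5.8575 × 10^5 = 5.97 × 10^9 CFU/mL

5.97 × 10^9 CFU/mL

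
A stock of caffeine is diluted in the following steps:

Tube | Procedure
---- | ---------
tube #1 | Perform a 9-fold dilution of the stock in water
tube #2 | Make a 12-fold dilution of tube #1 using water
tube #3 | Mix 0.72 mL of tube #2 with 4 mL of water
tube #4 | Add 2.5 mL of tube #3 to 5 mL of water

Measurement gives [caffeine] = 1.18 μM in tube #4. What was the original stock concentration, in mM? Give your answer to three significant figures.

Step 1: 9-fold → factor 9
Step 2: 12-fold → factor 12
Step 3: 0.72 mL + 4 mL = 4.72 mL total → factor 4.72/0.72 = 6.5556
Step 4: 2.5 mL + 5 mL = 7.5 mL total → factor 7.5/2.5 = 3
Overall dilution factor = 9 × 12 × 6.5556 × 3 = 2124
Stock = 1.18 μM × 2124 = 2506 μM = 2.51 mM

2.51 mM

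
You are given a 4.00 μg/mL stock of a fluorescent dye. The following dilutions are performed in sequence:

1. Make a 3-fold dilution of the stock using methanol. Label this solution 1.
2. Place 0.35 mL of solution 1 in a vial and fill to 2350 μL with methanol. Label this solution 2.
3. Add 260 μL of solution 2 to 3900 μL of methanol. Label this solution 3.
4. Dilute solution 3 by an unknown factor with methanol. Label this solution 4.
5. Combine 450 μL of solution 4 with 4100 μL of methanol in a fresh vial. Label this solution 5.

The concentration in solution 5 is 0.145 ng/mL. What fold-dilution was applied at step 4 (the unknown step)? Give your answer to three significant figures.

8.47-fold

Step 1: 3-fold → factor 3
Step 2: 0.35 mL brought to 2350 μL → factor 2.35/0.35 = 6.7143
Step 3: 260 μL + 3900 μL = 4160 μL total → factor 4160/260 = 16
Step 4: unknown factor x
Step 5: 450 μL + 4100 μL = 4550 μL total → factor 4550/450 = 10.111
Product of known-step factors = 3258.7
Overall factor = 4.00 μg/mL / (0.145 ng/mL) = 27586
x = 27586 / 3258.7 = 8.47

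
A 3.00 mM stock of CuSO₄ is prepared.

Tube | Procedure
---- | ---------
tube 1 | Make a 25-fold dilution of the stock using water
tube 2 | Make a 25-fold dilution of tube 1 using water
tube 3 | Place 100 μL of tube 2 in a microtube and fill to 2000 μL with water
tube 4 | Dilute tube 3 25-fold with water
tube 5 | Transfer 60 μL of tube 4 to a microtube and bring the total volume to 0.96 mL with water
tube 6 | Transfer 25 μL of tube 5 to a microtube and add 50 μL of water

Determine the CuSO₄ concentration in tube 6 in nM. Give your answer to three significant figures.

0.200 nM

Step 1: 25-fold → factor 25
Step 2: 25-fold → factor 25
Step 3: 100 μL brought to 2000 μL → factor 2000/100 = 20
Step 4: 25-fold → factor 25
Step 5: 60 μL brought to 0.96 mL → factor 960/60 = 16
Step 6: 25 μL + 50 μL = 75 μL total → factor 75/25 = 3
Overall dilution factor = 25 × 25 × 20 × 25 × 16 × 3 = 1.5 × 10^7
Final = 3.00 mM / 1.5 × 10^7 = 2.000 × 10^-7 mM = 0.200 nM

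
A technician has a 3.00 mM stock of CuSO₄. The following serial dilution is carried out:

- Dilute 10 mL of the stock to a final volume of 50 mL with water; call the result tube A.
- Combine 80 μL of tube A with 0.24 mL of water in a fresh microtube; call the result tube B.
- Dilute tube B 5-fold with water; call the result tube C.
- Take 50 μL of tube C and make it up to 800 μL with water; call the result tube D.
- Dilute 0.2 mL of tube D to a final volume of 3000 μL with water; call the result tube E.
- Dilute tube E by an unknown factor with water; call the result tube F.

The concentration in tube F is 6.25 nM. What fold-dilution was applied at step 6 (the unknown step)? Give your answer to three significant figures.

20.0-fold

Step 1: 10 mL brought to 50 mL → factor 50/10 = 5
Step 2: 80 μL + 0.24 mL = 320 μL total → factor 320/80 = 4
Step 3: 5-fold → factor 5
Step 4: 50 μL brought to 800 μL → factor 800/50 = 16
Step 5: 0.2 mL brought to 3000 μL → factor 3/0.2 = 15
Step 6: unknown factor x
Product of known-step factors = 24000
Overall factor = 3.00 mM / (6.25 nM) = 4.8 × 10^5
x = 4.8 × 10^5 / 24000 = 20.0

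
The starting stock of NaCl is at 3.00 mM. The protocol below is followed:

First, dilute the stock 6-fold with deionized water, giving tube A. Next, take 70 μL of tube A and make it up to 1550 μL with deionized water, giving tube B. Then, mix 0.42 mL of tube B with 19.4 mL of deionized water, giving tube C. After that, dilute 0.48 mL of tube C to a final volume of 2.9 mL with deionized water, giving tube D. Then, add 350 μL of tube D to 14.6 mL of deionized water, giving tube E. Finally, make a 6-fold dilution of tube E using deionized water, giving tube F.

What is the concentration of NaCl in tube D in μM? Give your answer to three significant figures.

0.0792 μM

Step 1: 6-fold → factor 6
Step 2: 70 μL brought to 1550 μL → factor 1550/70 = 22.143
Step 3: 0.42 mL + 19.4 mL = 19.82 mL total → factor 19.82/0.42 = 47.19
Step 4: 0.48 mL brought to 2.9 mL → factor 2.9/0.48 = 6.0417
Dilution factor through tube D = 6 × 22.143 × 47.19 × 6.0417 = 37879
[tube D] = 3.00 mM / 37879 = 7.920 × 10^-5 mM = 0.0792 μM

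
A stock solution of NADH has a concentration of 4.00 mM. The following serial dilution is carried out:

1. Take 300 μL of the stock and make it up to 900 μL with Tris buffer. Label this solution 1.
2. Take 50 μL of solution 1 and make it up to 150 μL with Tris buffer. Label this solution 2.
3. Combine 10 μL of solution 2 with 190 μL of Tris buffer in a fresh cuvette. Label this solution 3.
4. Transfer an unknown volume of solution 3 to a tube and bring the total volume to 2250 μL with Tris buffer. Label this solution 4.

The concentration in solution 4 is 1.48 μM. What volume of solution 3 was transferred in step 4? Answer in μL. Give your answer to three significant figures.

Step 1: 300 μL brought to 900 μL → factor 900/300 = 3
Step 2: 50 μL brought to 150 μL → factor 150/50 = 3
Step 3: 10 μL + 190 μL = 200 μL total → factor 200/10 = 20
Step 4: v brought to 2250 μL → factor = 2250 μL/v
Product of known-step factors = 180
Overall factor = 4.00 mM / (1.48 μM) = 2702.7
Step-4 factor = 2702.7 / 180 = 15.015
v = 2250 μL / 15.015 = 150 μL

150 μL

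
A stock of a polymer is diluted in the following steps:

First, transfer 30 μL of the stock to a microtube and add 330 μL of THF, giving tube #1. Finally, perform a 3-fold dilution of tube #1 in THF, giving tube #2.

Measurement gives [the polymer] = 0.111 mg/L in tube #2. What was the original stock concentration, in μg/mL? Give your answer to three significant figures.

4.00 μg/mL

Step 1: 30 μL + 330 μL = 360 μL total → factor 360/30 = 12
Step 2: 3-fold → factor 3
Overall dilution factor = 12 × 3 = 36
Stock = 0.111 mg/L × 36 = 3.996 mg/L = 4.00 μg/mL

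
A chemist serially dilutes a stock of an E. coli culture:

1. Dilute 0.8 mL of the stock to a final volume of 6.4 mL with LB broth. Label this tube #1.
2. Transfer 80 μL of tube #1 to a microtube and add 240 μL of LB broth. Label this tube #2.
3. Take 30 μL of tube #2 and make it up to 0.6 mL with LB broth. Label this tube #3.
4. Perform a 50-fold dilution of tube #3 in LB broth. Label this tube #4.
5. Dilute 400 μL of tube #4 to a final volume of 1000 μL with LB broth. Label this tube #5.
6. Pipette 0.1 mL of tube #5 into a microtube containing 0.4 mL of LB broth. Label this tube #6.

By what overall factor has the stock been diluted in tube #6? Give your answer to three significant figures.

Step 1: 0.8 mL brought to 6.4 mL → factor 6.4/0.8 = 8
Step 2: 80 μL + 240 μL = 320 μL total → factor 320/80 = 4
Step 3: 30 μL brought to 0.6 mL → factor 600/30 = 20
Step 4: 50-fold → factor 50
Step 5: 400 μL brought to 1000 μL → factor 1000/400 = 2.5
Step 6: 0.1 mL + 0.4 mL = 0.5 mL total → factor 0.5/0.1 = 5
Overall dilution factor = 8 × 4 × 20 × 50 × 2.5 × 5 = 4 × 10^5

4.00 × 10^5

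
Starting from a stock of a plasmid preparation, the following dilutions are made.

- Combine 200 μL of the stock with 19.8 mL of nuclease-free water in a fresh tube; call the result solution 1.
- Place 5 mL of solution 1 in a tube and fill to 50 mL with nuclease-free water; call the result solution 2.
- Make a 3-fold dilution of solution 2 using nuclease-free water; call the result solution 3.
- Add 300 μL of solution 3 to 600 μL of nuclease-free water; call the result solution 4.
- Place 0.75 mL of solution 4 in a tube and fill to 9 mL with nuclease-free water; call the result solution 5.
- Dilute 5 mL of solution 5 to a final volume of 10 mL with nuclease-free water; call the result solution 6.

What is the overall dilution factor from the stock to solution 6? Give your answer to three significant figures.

Step 1: 200 μL + 19.8 mL = 20000 μL total → factor 20000/200 = 100
Step 2: 5 mL brought to 50 mL → factor 50/5 = 10
Step 3: 3-fold → factor 3
Step 4: 300 μL + 600 μL = 900 μL total → factor 900/300 = 3
Step 5: 0.75 mL brought to 9 mL → factor 9/0.75 = 12
Step 6: 5 mL brought to 10 mL → factor 10/5 = 2
Overall dilution factor = 100 × 10 × 3 × 3 × 12 × 2 = 2.16 × 10^5

2.16 × 10^5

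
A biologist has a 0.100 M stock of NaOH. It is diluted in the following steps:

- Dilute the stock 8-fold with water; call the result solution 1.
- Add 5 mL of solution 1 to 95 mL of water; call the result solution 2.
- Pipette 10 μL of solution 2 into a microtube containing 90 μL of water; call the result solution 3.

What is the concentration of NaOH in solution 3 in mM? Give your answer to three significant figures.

Step 1: 8-fold → factor 8
Step 2: 5 mL + 95 mL = 100 mL total → factor 100/5 = 20
Step 3: 10 μL + 90 μL = 100 μL total → factor 100/10 = 10
Overall dilution factor = 8 × 20 × 10 = 1600
Final = 0.100 M / 1600 = 6.250 × 10^-5 M = 0.0625 mM

0.0625 mM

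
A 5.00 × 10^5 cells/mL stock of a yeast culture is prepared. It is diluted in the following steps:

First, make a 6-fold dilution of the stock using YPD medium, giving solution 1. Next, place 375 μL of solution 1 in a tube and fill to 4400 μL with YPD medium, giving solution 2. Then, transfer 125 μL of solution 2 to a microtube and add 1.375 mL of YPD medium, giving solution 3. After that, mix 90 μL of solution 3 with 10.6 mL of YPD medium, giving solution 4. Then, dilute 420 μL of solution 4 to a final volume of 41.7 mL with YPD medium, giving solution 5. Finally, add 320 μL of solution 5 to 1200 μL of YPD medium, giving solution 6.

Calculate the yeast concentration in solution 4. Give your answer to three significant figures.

4.98 cells/mL

Step 1: 6-fold → factor 6
Step 2: 375 μL brought to 4400 μL → factor 4400/375 = 11.733
Step 3: 125 μL + 1.375 mL = 1500 μL total → factor 1500/125 = 12
Step 4: 90 μL + 10.6 mL = 10690 μL total → factor 10690/90 = 118.78
Dilution factor through solution 4 = 6 × 11.733 × 12 × 118.78 = 1.0034 × 10^5
[solution 4] = 5.00 × 10^5 cells/mL / 1.0034 × 10^5 = 4.98 cells/mL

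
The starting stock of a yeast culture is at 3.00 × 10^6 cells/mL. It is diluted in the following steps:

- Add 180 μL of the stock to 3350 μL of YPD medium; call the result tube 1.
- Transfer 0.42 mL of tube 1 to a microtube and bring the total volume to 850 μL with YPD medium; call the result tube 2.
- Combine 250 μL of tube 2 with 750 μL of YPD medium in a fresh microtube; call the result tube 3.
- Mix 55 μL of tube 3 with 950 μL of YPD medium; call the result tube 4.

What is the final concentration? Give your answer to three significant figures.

1.03 × 10^3 cells/mL

Step 1: 180 μL + 3350 μL = 3530 μL total → factor 3530/180 = 19.611
Step 2: 0.42 mL brought to 850 μL → factor 0.85/0.42 = 2.0238
Step 3: 250 μL + 750 μL = 1000 μL total → factor 1000/250 = 4
Step 4: 55 μL + 950 μL = 1005 μL total → factor 1005/55 = 18.273
Overall dilution factor = 19.611 × 2.0238 × 4 × 18.273 = 2900.9
Final = 3.00 × 10^6 cells/mL / 2900.9 = 1.03 × 10^3 cells/mL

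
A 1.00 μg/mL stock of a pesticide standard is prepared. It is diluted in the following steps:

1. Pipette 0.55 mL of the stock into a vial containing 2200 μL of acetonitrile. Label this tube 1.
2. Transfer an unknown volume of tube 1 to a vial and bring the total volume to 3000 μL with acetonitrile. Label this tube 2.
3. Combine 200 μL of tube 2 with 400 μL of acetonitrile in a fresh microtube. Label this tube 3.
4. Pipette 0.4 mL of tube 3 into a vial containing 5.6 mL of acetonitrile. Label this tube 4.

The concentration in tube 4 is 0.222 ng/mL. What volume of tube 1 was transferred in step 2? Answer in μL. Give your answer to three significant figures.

Step 1: 0.55 mL + 2200 μL = 2.75 mL total → factor 2.75/0.55 = 5
Step 2: v brought to 3000 μL → factor = 3000 μL/v
Step 3: 200 μL + 400 μL = 600 μL total → factor 600/200 = 3
Step 4: 0.4 mL + 5.6 mL = 6 mL total → factor 6/0.4 = 15
Product of known-step factors = 225
Overall factor = 1.00 μg/mL / (0.222 ng/mL) = 4504.5
Step-2 factor = 4504.5 / 225 = 20.02
v = 3000 μL / 20.02 = 150 μL

150 μL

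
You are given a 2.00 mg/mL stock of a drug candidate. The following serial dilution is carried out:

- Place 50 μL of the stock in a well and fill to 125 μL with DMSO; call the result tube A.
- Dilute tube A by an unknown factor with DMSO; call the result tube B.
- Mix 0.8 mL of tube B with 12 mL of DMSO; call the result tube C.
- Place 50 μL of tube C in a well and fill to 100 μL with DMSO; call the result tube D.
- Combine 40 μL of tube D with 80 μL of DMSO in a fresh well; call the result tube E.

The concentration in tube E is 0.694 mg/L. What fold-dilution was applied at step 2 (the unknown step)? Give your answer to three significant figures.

Step 1: 50 μL brought to 125 μL → factor 125/50 = 2.5
Step 2: unknown factor x
Step 3: 0.8 mL + 12 mL = 12.8 mL total → factor 12.8/0.8 = 16
Step 4: 50 μL brought to 100 μL → factor 100/50 = 2
Step 5: 40 μL + 80 μL = 120 μL total → factor 120/40 = 3
Product of known-step factors = 240
Overall factor = 2.00 mg/mL / (0.694 mg/L) = 2881.8
x = 2881.8 / 240 = 12.0

12.0-fold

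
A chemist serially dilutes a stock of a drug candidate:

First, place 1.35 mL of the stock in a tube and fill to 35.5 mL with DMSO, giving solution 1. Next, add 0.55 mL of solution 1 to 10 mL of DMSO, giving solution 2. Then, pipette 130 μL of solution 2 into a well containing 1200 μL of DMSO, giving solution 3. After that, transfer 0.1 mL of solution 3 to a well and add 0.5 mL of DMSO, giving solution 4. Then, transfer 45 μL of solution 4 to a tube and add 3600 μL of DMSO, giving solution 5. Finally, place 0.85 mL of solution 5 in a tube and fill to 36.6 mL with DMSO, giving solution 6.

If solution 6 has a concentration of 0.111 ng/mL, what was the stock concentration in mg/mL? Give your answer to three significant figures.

12.0 mg/mL

Step 1: 1.35 mL brought to 35.5 mL → factor 35.5/1.35 = 26.296
Step 2: 0.55 mL + 10 mL = 10.55 mL total → factor 10.55/0.55 = 19.182
Step 3: 130 μL + 1200 μL = 1330 μL total → factor 1330/130 = 10.231
Step 4: 0.1 mL + 0.5 mL = 0.6 mL total → factor 0.6/0.1 = 6
Step 5: 45 μL + 3600 μL = 3645 μL total → factor 3645/45 = 81
Step 6: 0.85 mL brought to 36.6 mL → factor 36.6/0.85 = 43.059
Overall dilution factor = 26.296 × 19.182 × 10.231 × 6 × 81 × 43.059 = 1.0799 × 10^8
Stock = 0.111 ng/mL × 1.0799 × 10^8 = 1.199 × 10^7 ng/mL = 12.0 mg/mL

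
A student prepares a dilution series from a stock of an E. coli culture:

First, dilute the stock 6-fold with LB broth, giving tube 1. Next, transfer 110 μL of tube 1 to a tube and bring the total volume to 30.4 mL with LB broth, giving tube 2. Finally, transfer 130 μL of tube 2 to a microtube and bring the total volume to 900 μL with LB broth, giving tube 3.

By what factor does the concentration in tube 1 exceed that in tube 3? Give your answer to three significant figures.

Step 1: 6-fold → factor 6
Step 2: 110 μL brought to 30.4 mL → factor 30400/110 = 276.36
Step 3: 130 μL brought to 900 μL → factor 900/130 = 6.9231
Dilution factor to tube 1 = 6; to tube 3 = 11480
[tube 1]/[tube 3] = (factor to tube 3)/(factor to tube 1) = 11480/6 = 1.91 × 10^3

1.91 × 10^3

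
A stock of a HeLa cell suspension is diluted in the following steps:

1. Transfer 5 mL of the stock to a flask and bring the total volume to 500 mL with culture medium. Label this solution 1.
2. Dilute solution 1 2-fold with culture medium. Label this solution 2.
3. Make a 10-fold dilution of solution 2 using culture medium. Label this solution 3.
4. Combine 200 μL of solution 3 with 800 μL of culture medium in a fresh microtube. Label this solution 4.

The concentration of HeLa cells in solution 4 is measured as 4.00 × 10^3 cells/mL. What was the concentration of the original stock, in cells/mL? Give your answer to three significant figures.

4.00 × 10^7 cells/mL

Step 1: 5 mL brought to 500 mL → factor 500/5 = 100
Step 2: 2-fold → factor 2
Step 3: 10-fold → factor 10
Step 4: 200 μL + 800 μL = 1000 μL total → factor 1000/200 = 5
Overall dilution factor = 100 × 2 × 10 × 5 = 10000
Stock = 4.00 × 10^3 cells/mL × 10000 = 4.00 × 10^7 cells/mL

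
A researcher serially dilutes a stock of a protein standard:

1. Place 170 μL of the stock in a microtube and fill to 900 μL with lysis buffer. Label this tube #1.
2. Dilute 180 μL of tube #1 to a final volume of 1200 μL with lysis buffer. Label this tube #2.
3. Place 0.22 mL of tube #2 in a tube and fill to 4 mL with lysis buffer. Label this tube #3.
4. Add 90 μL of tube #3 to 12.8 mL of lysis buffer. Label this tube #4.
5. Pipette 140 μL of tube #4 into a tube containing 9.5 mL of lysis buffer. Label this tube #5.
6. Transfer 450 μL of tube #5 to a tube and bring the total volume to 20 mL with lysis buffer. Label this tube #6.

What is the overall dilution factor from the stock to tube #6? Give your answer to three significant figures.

Step 1: 170 μL brought to 900 μL → factor 900/170 = 5.2941
Step 2: 180 μL brought to 1200 μL → factor 1200/180 = 6.6667
Step 3: 0.22 mL brought to 4 mL → factor 4/0.22 = 18.182
Step 4: 90 μL + 12.8 mL = 12890 μL total → factor 12890/90 = 143.22
Step 5: 140 μL + 9.5 mL = 9640 μL total → factor 9640/140 = 68.857
Step 6: 450 μL brought to 20 mL → factor 20000/450 = 44.444
Overall dilution factor = 5.2941 × 6.6667 × 18.182 × 143.22 × 68.857 × 44.444 = 2.8127 × 10^8

2.81 × 10^8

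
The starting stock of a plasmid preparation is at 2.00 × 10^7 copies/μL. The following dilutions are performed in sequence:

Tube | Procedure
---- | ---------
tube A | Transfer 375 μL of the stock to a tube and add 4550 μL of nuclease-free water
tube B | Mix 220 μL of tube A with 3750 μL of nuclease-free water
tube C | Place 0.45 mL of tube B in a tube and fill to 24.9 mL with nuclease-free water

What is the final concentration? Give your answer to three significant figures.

1.53 × 10^3 copies/μL

Step 1: 375 μL + 4550 μL = 4925 μL total → factor 4925/375 = 13.133
Step 2: 220 μL + 3750 μL = 3970 μL total → factor 3970/220 = 18.045
Step 3: 0.45 mL brought to 24.9 mL → factor 24.9/0.45 = 55.333
Overall dilution factor = 13.133 × 18.045 × 55.333 = 13114
Final = 2.00 × 10^7 copies/μL / 13114 = 1.53 × 10^3 copies/μL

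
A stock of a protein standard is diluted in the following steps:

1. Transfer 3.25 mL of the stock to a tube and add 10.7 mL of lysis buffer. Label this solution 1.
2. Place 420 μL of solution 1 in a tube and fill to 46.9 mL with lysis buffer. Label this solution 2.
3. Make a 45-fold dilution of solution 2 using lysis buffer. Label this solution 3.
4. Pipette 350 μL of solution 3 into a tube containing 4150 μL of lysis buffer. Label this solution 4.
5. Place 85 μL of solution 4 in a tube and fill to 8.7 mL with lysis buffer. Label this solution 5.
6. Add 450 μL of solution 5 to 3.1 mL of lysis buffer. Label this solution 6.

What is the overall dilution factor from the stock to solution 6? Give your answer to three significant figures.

Step 1: 3.25 mL + 10.7 mL = 13.95 mL total → factor 13.95/3.25 = 4.2923
Step 2: 420 μL brought to 46.9 mL → factor 46900/420 = 111.67
Step 3: 45-fold → factor 45
Step 4: 350 μL + 4150 μL = 4500 μL total → factor 4500/350 = 12.857
Step 5: 85 μL brought to 8.7 mL → factor 8700/85 = 102.35
Step 6: 450 μL + 3.1 mL = 3550 μL total → factor 3550/450 = 7.8889
Overall dilution factor = 4.2923 × 111.67 × 45 × 12.857 × 102.35 × 7.8889 = 2.2392 × 10^8

2.24 × 10^8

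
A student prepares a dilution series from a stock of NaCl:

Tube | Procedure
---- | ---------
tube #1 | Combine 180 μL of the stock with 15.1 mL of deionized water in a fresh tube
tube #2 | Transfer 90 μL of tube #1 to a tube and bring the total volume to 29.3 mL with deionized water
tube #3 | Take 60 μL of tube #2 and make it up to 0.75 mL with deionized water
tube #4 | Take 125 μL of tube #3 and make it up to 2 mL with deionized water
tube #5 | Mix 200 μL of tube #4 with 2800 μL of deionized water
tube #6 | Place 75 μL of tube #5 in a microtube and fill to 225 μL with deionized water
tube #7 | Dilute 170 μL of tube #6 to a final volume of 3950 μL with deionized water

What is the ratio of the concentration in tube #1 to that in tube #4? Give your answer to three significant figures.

6.51 × 10^4

Step 1: 180 μL + 15.1 mL = 15280 μL total → factor 15280/180 = 84.889
Step 2: 90 μL brought to 29.3 mL → factor 29300/90 = 325.56
Step 3: 60 μL brought to 0.75 mL → factor 750/60 = 12.5
Step 4: 125 μL brought to 2 mL → factor 2000/125 = 16
Dilution factor to tube #1 = 84.889; to tube #4 = 5.5272 × 10^6
[tube #1]/[tube #4] = (factor to tube #4)/(factor to tube #1) = 5.5272 × 10^6/84.889 = 6.51 × 10^4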